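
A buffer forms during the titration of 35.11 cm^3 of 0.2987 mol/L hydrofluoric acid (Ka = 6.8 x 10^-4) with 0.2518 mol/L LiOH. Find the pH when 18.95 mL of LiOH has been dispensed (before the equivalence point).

Initial n(HF) = 0.2987 x 0.03511 = 0.01049 mol.
n(LiOH) added = 0.2518 x 0.01895 = 0.004772 mol, converting that many moles of HF to F-.
Remaining n(HF) = 0.005716 mol; n(F-) = 0.004772 mol.
By Henderson-Hasselbalch, pH = pKa + log([A^-]/[HA]) = 3.17 + log(0.004772/0.005716) = 3.17 + (-0.08) = 3.09.

3.09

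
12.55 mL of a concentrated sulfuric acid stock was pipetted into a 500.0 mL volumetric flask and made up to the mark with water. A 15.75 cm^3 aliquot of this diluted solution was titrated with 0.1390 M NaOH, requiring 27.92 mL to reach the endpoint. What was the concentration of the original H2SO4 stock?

n(NaOH) = 0.1390 x 0.02792 = 0.003881 mol.
n(H2SO4) in the aliquot = 0.003881 x 1/2 = 0.001940 mol.
[diluted H2SO4] = 0.001940 / 0.01575 = 0.1232 M.
Dilution factor = 500.0/12.55 = 39.84, so [stock] = 0.1232 x 39.84 = 4.91 M.

4.91 M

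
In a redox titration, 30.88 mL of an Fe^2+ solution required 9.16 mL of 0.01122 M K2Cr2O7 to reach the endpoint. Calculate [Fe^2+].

n(K2Cr2O7) = 0.01122 x 0.009160 = 0.0001028 mol.
From the balanced equation, 1 mol K2Cr2O7 reacts with 6 mol Fe^2+, so n(Fe^2+) = 0.0001028 x 6/1 = 0.0006167 mol.
[Fe^2+] = 0.0006167 / 0.03088 L = 0.0200 M.

0.0200 M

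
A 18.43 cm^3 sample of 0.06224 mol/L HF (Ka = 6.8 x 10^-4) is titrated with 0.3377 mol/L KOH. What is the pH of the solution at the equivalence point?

n(HF) = 0.06224 x 0.01843 = 0.001147 mol; V(KOH) at equivalence = 0.001147/0.3377 = 0.003397 L.
At equivalence all the acid is converted to F-; total volume = 0.01843 + 0.003397 = 0.02183 L, so [F-] = 0.001147/0.02183 = 0.05255 M.
Kb = Kw/Ka = 1.0e-14 / 6.8 x 10^-4 = 1.47e-11.
[OH^-] = sqrt(Kb x [F-]) = sqrt(1.47e-11 x 0.05255) = 8.79e-7 M.
pOH = 6.06, so pH = 14.00 - 6.06 = 7.94.

7.94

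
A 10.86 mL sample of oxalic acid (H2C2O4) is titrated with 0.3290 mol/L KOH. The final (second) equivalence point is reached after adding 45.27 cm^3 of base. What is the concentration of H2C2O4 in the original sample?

0.686 M

n(KOH) = 0.3290 x 0.04527 = 0.01489 mol.
At the final (second) equivalence point, 2 mol OH^- react per mol H2C2O4, so n(H2C2O4) = 0.01489 / 2 = 0.007447 mol.
[H2C2O4] = 0.007447 / 0.01086 L = 0.686 M.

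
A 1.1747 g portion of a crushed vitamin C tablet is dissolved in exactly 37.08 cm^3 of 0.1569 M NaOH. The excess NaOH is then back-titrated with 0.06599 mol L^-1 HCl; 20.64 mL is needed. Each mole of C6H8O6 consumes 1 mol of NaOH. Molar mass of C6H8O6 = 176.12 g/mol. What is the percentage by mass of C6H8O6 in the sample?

66.8%

Total n(NaOH) added = 0.1569 x 0.03708 = 0.005818 mol.
n(HCl) used = 0.06599 x 0.02064 = 0.001362 mol, which equals the excess n(NaOH).
So n(NaOH) consumed by the sample = 0.005818 - 0.001362 = 0.004456 mol.
n(C6H8O6) = 0.004456 / 1 = 0.004456 mol.
mass C6H8O6 = 0.004456 x 176.12 = 0.7848 g, so %C6H8O6 = 0.7848/1.1747 x 100 = 66.8%.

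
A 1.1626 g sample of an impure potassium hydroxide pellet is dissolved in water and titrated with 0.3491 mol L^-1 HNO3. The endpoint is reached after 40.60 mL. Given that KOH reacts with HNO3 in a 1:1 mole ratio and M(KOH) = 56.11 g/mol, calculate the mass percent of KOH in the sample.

68.4%

n(HNO3) = 0.3491 x 0.04060 = 0.01417 mol.
n(KOH) = 0.01417 / 1 = 0.01417 mol.
mass of KOH = 0.01417 x 56.11 = 0.7953 g.
% purity = 0.7953 / 1.1626 x 100 = 68.4%.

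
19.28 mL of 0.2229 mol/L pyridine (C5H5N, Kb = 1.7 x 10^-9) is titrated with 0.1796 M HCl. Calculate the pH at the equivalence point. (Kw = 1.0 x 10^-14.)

3.12

n(C5H5N) = 0.2229 x 0.01928 = 0.004298 mol; V(HCl) at equivalence = 0.004298/0.1796 = 0.02393 L.
At equivalence the base is fully converted to C5H5NH+; total volume = 0.04321 L, so [C5H5NH+] = 0.004298/0.04321 = 0.09946 M.
Ka(C5H5NH+) = Kw/Kb = 1.0e-14 / 1.7 x 10^-9 = 5.88e-6.
[H^+] = sqrt(Ka x [C5H5NH+]) = sqrt(5.88e-6 x 0.09946) = 0.000765 M.
pH = -log(0.000765) = 3.12.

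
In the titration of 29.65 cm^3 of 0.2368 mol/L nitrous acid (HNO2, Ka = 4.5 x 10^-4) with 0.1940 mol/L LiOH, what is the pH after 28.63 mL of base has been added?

3.93

Initial n(HNO2) = 0.2368 x 0.02965 = 0.007021 mol.
n(LiOH) added = 0.1940 x 0.02863 = 0.005554 mol, converting that many moles of HNO2 to NO2-.
Remaining n(HNO2) = 0.001467 mol; n(NO2-) = 0.005554 mol.
By Henderson-Hasselbalch, pH = pKa + log([A^-]/[HA]) = 3.35 + log(0.005554/0.001467) = 3.35 + (+0.58) = 3.93.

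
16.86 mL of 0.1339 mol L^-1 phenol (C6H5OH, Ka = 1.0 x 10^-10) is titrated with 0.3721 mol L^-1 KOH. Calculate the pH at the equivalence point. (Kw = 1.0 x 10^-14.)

11.50

n(C6H5OH) = 0.1339 x 0.01686 = 0.002258 mol; V(KOH) at equivalence = 0.002258/0.3721 = 0.006067 L.
At equivalence all the acid is converted to C6H5O-; total volume = 0.01686 + 0.006067 = 0.02293 L, so [C6H5O-] = 0.002258/0.02293 = 0.09847 M.
Kb = Kw/Ka = 1.0e-14 / 1.0 x 10^-10 = 0.000100.
[OH^-] = sqrt(Kb x [C6H5O-]) = sqrt(0.000100 x 0.09847) = 0.00314 M.
pOH = 2.50, so pH = 14.00 - 2.50 = 11.50.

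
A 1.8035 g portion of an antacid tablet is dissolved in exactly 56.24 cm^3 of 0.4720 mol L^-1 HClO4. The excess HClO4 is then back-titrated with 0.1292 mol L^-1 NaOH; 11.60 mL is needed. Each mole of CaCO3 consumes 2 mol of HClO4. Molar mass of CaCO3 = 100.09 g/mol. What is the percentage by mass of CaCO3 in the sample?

69.5%

Total n(HClO4) added = 0.4720 x 0.05624 = 0.02655 mol.
n(NaOH) used = 0.1292 x 0.01160 = 0.001499 mol, which equals the excess n(HClO4).
So n(HClO4) consumed by the sample = 0.02655 - 0.001499 = 0.02505 mol.
n(CaCO3) = 0.02505 / 2 = 0.01252 mol.
mass CaCO3 = 0.01252 x 100.09 = 1.253 g, so %CaCO3 = 1.253/1.8035 x 100 = 69.5%.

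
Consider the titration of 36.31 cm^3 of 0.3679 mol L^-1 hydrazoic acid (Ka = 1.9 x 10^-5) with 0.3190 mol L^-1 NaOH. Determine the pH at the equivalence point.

n(HN3) = 0.3679 x 0.03631 = 0.01336 mol; V(NaOH) at equivalence = 0.01336/0.3190 = 0.04188 L.
At equivalence all the acid is converted to N3-; total volume = 0.03631 + 0.04188 = 0.07819 L, so [N3-] = 0.01336/0.07819 = 0.1709 M.
Kb = Kw/Ka = 1.0e-14 / 1.9 x 10^-5 = 5.26e-10.
[OH^-] = sqrt(Kb x [N3-]) = sqrt(5.26e-10 x 0.1709) = 9.48e-6 M.
pOH = 5.02, so pH = 14.00 - 5.02 = 8.98.

8.98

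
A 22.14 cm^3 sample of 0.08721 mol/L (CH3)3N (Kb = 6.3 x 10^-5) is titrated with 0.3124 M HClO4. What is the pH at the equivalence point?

n((CH3)3N) = 0.08721 x 0.02214 = 0.001931 mol; V(HClO4) at equivalence = 0.001931/0.3124 = 0.006181 L.
At equivalence the base is fully converted to (CH3)3NH+; total volume = 0.02832 L, so [(CH3)3NH+] = 0.001931/0.02832 = 0.06818 M.
Ka((CH3)3NH+) = Kw/Kb = 1.0e-14 / 6.3 x 10^-5 = 1.59e-10.
[H^+] = sqrt(Ka x [(CH3)3NH+]) = sqrt(1.59e-10 x 0.06818) = 3.29e-6 M.
pH = -log(3.29e-6) = 5.48.

5.48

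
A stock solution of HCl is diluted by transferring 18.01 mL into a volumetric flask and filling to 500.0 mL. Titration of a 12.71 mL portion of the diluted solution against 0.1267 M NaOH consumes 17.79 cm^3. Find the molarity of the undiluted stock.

n(NaOH) = 0.1267 x 0.01779 = 0.002254 mol.
n(HCl) in the aliquot = 0.002254 mol.
[diluted HCl] = 0.002254 / 0.01271 = 0.1773 M.
Dilution factor = 500.0/18.01 = 27.76, so [stock] = 0.1773 x 27.76 = 4.92 M.

4.92 M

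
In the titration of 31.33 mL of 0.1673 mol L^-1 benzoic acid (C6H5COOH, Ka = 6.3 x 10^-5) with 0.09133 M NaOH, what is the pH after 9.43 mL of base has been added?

Initial n(C6H5COOH) = 0.1673 x 0.03133 = 0.005242 mol.
n(NaOH) added = 0.09133 x 0.009430 = 0.0008612 mol, converting that many moles of C6H5COOH to C6H5COO-.
Remaining n(C6H5COOH) = 0.004380 mol; n(C6H5COO-) = 0.0008612 mol.
By Henderson-Hasselbalch, pH = pKa + log([A^-]/[HA]) = 4.20 + log(0.0008612/0.004380) = 4.20 + (-0.71) = 3.49.

3.49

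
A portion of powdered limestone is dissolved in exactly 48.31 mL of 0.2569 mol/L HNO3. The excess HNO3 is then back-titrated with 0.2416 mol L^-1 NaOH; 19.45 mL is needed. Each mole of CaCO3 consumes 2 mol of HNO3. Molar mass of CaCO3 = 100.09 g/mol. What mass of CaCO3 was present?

0.386 g

Total n(HNO3) added = 0.2569 x 0.04831 = 0.01241 mol.
n(NaOH) used = 0.2416 x 0.01945 = 0.004699 mol, which equals the excess n(HNO3).
So n(HNO3) consumed by the sample = 0.01241 - 0.004699 = 0.007712 mol.
n(CaCO3) = 0.007712 / 2 = 0.003856 mol.
mass = 0.003856 mol x 100.09 g/mol = 0.386 g.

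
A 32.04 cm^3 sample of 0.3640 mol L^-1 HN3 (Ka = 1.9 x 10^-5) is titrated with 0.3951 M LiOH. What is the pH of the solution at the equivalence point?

9.00

n(HN3) = 0.3640 x 0.03204 = 0.01166 mol; V(LiOH) at equivalence = 0.01166/0.3951 = 0.02952 L.
At equivalence all the acid is converted to N3-; total volume = 0.03204 + 0.02952 = 0.06156 L, so [N3-] = 0.01166/0.06156 = 0.1895 M.
Kb = Kw/Ka = 1.0e-14 / 1.9 x 10^-5 = 5.26e-10.
[OH^-] = sqrt(Kb x [N3-]) = sqrt(5.26e-10 x 0.1895) = 9.99e-6 M.
pOH = 5.00, so pH = 14.00 - 5.00 = 9.00.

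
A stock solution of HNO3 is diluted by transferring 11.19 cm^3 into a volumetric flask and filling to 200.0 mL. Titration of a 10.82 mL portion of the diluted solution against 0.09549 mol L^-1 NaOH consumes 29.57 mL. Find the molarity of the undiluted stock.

4.66 M

n(NaOH) = 0.09549 x 0.02957 = 0.002824 mol.
n(HNO3) in the aliquot = 0.002824 mol.
[diluted HNO3] = 0.002824 / 0.01082 = 0.2610 M.
Dilution factor = 200.0/11.19 = 17.87, so [stock] = 0.2610 x 17.87 = 4.66 M.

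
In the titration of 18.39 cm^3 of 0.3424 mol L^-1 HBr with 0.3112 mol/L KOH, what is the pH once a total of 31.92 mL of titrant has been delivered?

n(acid) = 0.3424 x 0.01839 = 0.006297 mol; n(KOH) added = 0.3112 x 0.03192 = 0.009934 mol.
Base is in excess by 0.009934 - 0.006297 = 0.003637 mol in a total volume of 0.05031 L.
[OH^-] = 0.003637/0.05031 = 0.07229 M, so pOH = 1.14 and pH = 14.00 - 1.14 = 12.86.

12.86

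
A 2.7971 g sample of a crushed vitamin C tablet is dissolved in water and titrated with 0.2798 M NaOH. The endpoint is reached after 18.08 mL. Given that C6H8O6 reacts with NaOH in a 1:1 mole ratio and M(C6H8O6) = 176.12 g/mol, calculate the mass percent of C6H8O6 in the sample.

31.9%

n(NaOH) = 0.2798 x 0.01808 = 0.005059 mol.
n(C6H8O6) = 0.005059 / 1 = 0.005059 mol.
mass of C6H8O6 = 0.005059 x 176.12 = 0.8910 g.
% purity = 0.8910 / 2.7971 x 100 = 31.9%.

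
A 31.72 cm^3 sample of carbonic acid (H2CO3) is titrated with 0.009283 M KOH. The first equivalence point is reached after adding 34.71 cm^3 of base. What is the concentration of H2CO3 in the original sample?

n(KOH) = 0.009283 x 0.03471 = 0.0003222 mol.
At the first equivalence point, 1 mol OH^- react per mol H2CO3, so n(H2CO3) = 0.0003222 / 1 = 0.0003222 mol.
[H2CO3] = 0.0003222 / 0.03172 L = 0.0102 M.

0.0102 M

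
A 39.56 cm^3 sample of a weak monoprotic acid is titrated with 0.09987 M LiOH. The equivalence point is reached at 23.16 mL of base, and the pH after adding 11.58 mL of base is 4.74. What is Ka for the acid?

1.8 x 10^-5

11.58 mL is half of the equivalence volume, so this is the half-equivalence point where [HA] = [A^-].
At half-equivalence pH = pKa, so pKa = 4.74.
Ka = 10^(-4.74) = 1.8 x 10^-5.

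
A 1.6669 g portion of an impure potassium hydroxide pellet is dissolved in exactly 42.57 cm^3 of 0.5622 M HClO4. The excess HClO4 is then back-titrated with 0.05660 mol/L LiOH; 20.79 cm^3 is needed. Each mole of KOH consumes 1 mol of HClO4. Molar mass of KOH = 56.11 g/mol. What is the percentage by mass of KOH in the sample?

76.6%

Total n(HClO4) added = 0.5622 x 0.04257 = 0.02393 mol.
n(LiOH) used = 0.05660 x 0.02079 = 0.001177 mol, which equals the excess n(HClO4).
So n(HClO4) consumed by the sample = 0.02393 - 0.001177 = 0.02276 mol.
n(KOH) = 0.02276 / 1 = 0.02276 mol.
mass KOH = 0.02276 x 56.11 = 1.277 g, so %KOH = 1.277/1.6669 x 100 = 76.6%.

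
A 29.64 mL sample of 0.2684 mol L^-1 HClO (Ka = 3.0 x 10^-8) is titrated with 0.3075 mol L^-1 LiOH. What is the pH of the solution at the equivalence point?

10.34

n(HClO) = 0.2684 x 0.02964 = 0.007955 mol; V(LiOH) at equivalence = 0.007955/0.3075 = 0.02587 L.
At equivalence all the acid is converted to ClO-; total volume = 0.02964 + 0.02587 = 0.05551 L, so [ClO-] = 0.007955/0.05551 = 0.1433 M.
Kb = Kw/Ka = 1.0e-14 / 3.0 x 10^-8 = 3.33e-7.
[OH^-] = sqrt(Kb x [ClO-]) = sqrt(3.33e-7 x 0.1433) = 0.000219 M.
pOH = 3.66, so pH = 14.00 - 3.66 = 10.34.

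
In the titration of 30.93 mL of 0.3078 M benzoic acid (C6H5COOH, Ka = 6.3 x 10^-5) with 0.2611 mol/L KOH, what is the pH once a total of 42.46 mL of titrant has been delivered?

12.33

n(acid) = 0.3078 x 0.03093 = 0.009520 mol; n(KOH) added = 0.2611 x 0.04246 = 0.01109 mol.
Base is in excess by 0.01109 - 0.009520 = 0.001566 mol in a total volume of 0.07339 L.
[OH^-] = 0.001566/0.07339 = 0.02134 M, so pOH = 1.67 and pH = 14.00 - 1.67 = 12.33.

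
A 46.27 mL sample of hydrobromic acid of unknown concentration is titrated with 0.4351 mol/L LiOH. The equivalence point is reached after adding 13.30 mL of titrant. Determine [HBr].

0.125 M

n(LiOH) delivered = 0.4351 x 0.01330 = 0.005787 mol.
For a 1:1 reaction, n(HBr) = 0.005787 mol.
[HBr] = 0.005787 mol / 0.04627 L = 0.125 M.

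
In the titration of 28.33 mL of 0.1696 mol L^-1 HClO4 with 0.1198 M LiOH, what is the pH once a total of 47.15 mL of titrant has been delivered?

n(acid) = 0.1696 x 0.02833 = 0.004805 mol; n(LiOH) added = 0.1198 x 0.04715 = 0.005649 mol.
Base is in excess by 0.005649 - 0.004805 = 0.0008438 mol in a total volume of 0.07548 L.
[OH^-] = 0.0008438/0.07548 = 0.01118 M, so pOH = 1.95 and pH = 14.00 - 1.95 = 12.05.

12.05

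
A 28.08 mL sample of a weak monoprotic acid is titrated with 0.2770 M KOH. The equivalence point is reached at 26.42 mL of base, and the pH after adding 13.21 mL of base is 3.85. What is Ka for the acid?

1.4 x 10^-4

13.21 mL is half of the equivalence volume, so this is the half-equivalence point where [HA] = [A^-].
At half-equivalence pH = pKa, so pKa = 3.85.
Ka = 10^(-3.85) = 1.4 x 10^-4.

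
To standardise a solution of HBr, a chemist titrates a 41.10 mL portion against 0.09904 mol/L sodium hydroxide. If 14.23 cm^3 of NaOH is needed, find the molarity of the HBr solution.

0.0343 M

n(NaOH) delivered = 0.09904 x 0.01423 = 0.001409 mol.
For a 1:1 reaction, n(HBr) = 0.001409 mol.
[HBr] = 0.001409 mol / 0.04110 L = 0.0343 M.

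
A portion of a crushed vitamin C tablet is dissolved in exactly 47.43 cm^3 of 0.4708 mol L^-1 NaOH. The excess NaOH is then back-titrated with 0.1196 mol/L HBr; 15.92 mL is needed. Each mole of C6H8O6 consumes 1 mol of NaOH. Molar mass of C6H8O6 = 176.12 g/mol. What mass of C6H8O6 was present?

3.60 g

Total n(NaOH) added = 0.4708 x 0.04743 = 0.02233 mol.
n(HBr) used = 0.1196 x 0.01592 = 0.001904 mol, which equals the excess n(NaOH).
So n(NaOH) consumed by the sample = 0.02233 - 0.001904 = 0.02043 mol.
n(C6H8O6) = 0.02043 / 1 = 0.02043 mol.
mass = 0.02043 mol x 176.12 g/mol = 3.60 g.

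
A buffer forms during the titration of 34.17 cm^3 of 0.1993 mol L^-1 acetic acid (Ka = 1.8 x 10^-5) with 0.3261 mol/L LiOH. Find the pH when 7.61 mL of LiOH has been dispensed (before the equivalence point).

4.50

Initial n(CH3COOH) = 0.1993 x 0.03417 = 0.006810 mol.
n(LiOH) added = 0.3261 x 0.007610 = 0.002482 mol, converting that many moles of CH3COOH to CH3COO-.
Remaining n(CH3COOH) = 0.004328 mol; n(CH3COO-) = 0.002482 mol.
By Henderson-Hasselbalch, pH = pKa + log([A^-]/[HA]) = 4.74 + log(0.002482/0.004328) = 4.74 + (-0.24) = 4.50.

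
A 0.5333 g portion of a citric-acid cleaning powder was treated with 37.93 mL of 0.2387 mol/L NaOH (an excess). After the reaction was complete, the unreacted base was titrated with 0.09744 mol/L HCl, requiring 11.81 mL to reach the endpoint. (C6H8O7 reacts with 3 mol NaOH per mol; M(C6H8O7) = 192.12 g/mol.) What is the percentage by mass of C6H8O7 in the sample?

Total n(NaOH) added = 0.2387 x 0.03793 = 0.009054 mol.
n(HCl) used = 0.09744 x 0.01181 = 0.001151 mol, which equals the excess n(NaOH).
So n(NaOH) consumed by the sample = 0.009054 - 0.001151 = 0.007903 mol.
n(C6H8O7) = 0.007903 / 3 = 0.002634 mol.
mass C6H8O7 = 0.002634 x 192.12 = 0.5061 g, so %C6H8O7 = 0.5061/0.5333 x 100 = 94.9%.

94.9%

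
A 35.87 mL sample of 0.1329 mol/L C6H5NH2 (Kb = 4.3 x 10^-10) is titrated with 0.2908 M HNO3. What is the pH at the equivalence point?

2.84

n(C6H5NH2) = 0.1329 x 0.03587 = 0.004767 mol; V(HNO3) at equivalence = 0.004767/0.2908 = 0.01639 L.
At equivalence the base is fully converted to C6H5NH3+; total volume = 0.05226 L, so [C6H5NH3+] = 0.004767/0.05226 = 0.09121 M.
Ka(C6H5NH3+) = Kw/Kb = 1.0e-14 / 4.3 x 10^-10 = 2.33e-5.
[H^+] = sqrt(Ka x [C6H5NH3+]) = sqrt(2.33e-5 x 0.09121) = 0.00146 M.
pH = -log(0.00146) = 2.84.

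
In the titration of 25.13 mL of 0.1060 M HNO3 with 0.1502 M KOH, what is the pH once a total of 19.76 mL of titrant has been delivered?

n(acid) = 0.1060 x 0.02513 = 0.002664 mol; n(KOH) added = 0.1502 x 0.01976 = 0.002968 mol.
Base is in excess by 0.002968 - 0.002664 = 0.0003042 mol in a total volume of 0.04489 L.
[OH^-] = 0.0003042/0.04489 = 0.006776 M, so pOH = 2.17 and pH = 14.00 - 2.17 = 11.83.

11.83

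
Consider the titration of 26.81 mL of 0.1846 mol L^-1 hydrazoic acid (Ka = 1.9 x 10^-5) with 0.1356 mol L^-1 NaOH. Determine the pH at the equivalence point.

8.81

n(HN3) = 0.1846 x 0.02681 = 0.004949 mol; V(NaOH) at equivalence = 0.004949/0.1356 = 0.03650 L.
At equivalence all the acid is converted to N3-; total volume = 0.02681 + 0.03650 = 0.06331 L, so [N3-] = 0.004949/0.06331 = 0.07818 M.
Kb = Kw/Ka = 1.0e-14 / 1.9 x 10^-5 = 5.26e-10.
[OH^-] = sqrt(Kb x [N3-]) = sqrt(5.26e-10 x 0.07818) = 6.41e-6 M.
pOH = 5.19, so pH = 14.00 - 5.19 = 8.81.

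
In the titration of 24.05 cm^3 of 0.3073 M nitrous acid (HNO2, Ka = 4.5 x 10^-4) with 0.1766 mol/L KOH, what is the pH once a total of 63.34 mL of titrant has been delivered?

12.64

n(acid) = 0.3073 x 0.02405 = 0.007391 mol; n(KOH) added = 0.1766 x 0.06334 = 0.01119 mol.
Base is in excess by 0.01119 - 0.007391 = 0.003795 mol in a total volume of 0.08739 L.
[OH^-] = 0.003795/0.08739 = 0.04343 M, so pOH = 1.36 and pH = 14.00 - 1.36 = 12.64.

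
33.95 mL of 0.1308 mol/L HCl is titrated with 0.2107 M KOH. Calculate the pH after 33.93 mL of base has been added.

12.60

n(acid) = 0.1308 x 0.03395 = 0.004441 mol; n(KOH) added = 0.2107 x 0.03393 = 0.007149 mol.
Base is in excess by 0.007149 - 0.004441 = 0.002708 mol in a total volume of 0.06788 L.
[OH^-] = 0.002708/0.06788 = 0.03990 M, so pOH = 1.40 and pH = 14.00 - 1.40 = 12.60.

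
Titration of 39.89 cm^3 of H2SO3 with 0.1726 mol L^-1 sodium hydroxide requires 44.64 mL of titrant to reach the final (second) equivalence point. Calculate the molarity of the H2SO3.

0.0966 M

n(NaOH) = 0.1726 x 0.04464 = 0.007705 mol.
At the final (second) equivalence point, 2 mol OH^- react per mol H2SO3, so n(H2SO3) = 0.007705 / 2 = 0.003852 mol.
[H2SO3] = 0.003852 / 0.03989 L = 0.0966 M.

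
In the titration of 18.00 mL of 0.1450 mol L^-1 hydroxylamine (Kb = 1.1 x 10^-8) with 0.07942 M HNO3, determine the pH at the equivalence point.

3.67

n(NH2OH) = 0.1450 x 0.01800 = 0.002610 mol; V(HNO3) at equivalence = 0.002610/0.07942 = 0.03286 L.
At equivalence the base is fully converted to NH3OH+; total volume = 0.05086 L, so [NH3OH+] = 0.002610/0.05086 = 0.05131 M.
Ka(NH3OH+) = Kw/Kb = 1.0e-14 / 1.1 x 10^-8 = 9.09e-7.
[H^+] = sqrt(Ka x [NH3OH+]) = sqrt(9.09e-7 x 0.05131) = 0.000216 M.
pH = -log(0.000216) = 3.67.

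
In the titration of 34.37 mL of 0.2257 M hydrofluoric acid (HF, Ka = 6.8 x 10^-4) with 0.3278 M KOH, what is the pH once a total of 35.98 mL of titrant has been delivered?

n(acid) = 0.2257 x 0.03437 = 0.007757 mol; n(KOH) added = 0.3278 x 0.03598 = 0.01179 mol.
Base is in excess by 0.01179 - 0.007757 = 0.004037 mol in a total volume of 0.07035 L.
[OH^-] = 0.004037/0.07035 = 0.05738 M, so pOH = 1.24 and pH = 14.00 - 1.24 = 12.76.

12.76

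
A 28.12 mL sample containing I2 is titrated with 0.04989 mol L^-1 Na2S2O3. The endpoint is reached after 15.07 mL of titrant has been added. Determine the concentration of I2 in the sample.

n(Na2S2O3) = 0.04989 x 0.01507 = 0.0007518 mol.
From the balanced equation, 2 mol Na2S2O3 reacts with 1 mol I2, so n(I2) = 0.0007518 x 1/2 = 0.0003759 mol.
[I2] = 0.0003759 / 0.02812 L = 0.0134 M.

0.0134 M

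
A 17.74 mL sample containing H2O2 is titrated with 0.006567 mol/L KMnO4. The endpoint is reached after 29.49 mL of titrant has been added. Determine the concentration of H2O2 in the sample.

0.0273 M

n(KMnO4) = 0.006567 x 0.02949 = 0.0001937 mol.
From the balanced equation, 2 mol KMnO4 reacts with 5 mol H2O2, so n(H2O2) = 0.0001937 x 5/2 = 0.0004842 mol.
[H2O2] = 0.0004842 / 0.01774 L = 0.0273 M.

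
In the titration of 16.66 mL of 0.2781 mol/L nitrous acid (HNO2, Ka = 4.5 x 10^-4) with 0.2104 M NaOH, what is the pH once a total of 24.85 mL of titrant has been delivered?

12.16

n(acid) = 0.2781 x 0.01666 = 0.004633 mol; n(NaOH) added = 0.2104 x 0.02485 = 0.005228 mol.
Base is in excess by 0.005228 - 0.004633 = 0.0005953 mol in a total volume of 0.04151 L.
[OH^-] = 0.0005953/0.04151 = 0.01434 M, so pOH = 1.84 and pH = 14.00 - 1.84 = 12.16.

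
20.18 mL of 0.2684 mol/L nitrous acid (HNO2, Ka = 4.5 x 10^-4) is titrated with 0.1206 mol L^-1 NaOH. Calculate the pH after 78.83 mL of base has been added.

n(acid) = 0.2684 x 0.02018 = 0.005416 mol; n(NaOH) added = 0.1206 x 0.07883 = 0.009507 mol.
Base is in excess by 0.009507 - 0.005416 = 0.004091 mol in a total volume of 0.09901 L.
[OH^-] = 0.004091/0.09901 = 0.04131 M, so pOH = 1.38 and pH = 14.00 - 1.38 = 12.62.

12.62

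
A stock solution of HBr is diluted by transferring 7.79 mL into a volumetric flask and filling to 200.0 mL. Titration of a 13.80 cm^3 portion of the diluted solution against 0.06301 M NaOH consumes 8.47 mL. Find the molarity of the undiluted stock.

0.993 M

n(NaOH) = 0.06301 x 0.008470 = 0.0005337 mol.
n(HBr) in the aliquot = 0.0005337 mol.
[diluted HBr] = 0.0005337 / 0.01380 = 0.03867 M.
Dilution factor = 200.0/7.790 = 25.67, so [stock] = 0.03867 x 25.67 = 0.993 M.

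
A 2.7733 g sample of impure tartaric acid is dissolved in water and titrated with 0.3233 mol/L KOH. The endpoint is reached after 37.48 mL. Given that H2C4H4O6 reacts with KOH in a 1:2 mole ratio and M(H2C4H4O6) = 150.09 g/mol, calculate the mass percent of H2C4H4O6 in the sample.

32.8%

n(KOH) = 0.3233 x 0.03748 = 0.01212 mol.
n(H2C4H4O6) = 0.01212 / 2 = 0.006059 mol.
mass of H2C4H4O6 = 0.006059 x 150.09 = 0.9093 g.
% purity = 0.9093 / 2.7733 x 100 = 32.8%.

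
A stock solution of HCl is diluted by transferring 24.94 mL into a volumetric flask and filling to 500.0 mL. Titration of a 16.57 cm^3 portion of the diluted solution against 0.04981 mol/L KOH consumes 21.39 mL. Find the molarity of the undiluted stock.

n(KOH) = 0.04981 x 0.02139 = 0.001065 mol.
n(HCl) in the aliquot = 0.001065 mol.
[diluted HCl] = 0.001065 / 0.01657 = 0.06430 M.
Dilution factor = 500.0/24.94 = 20.05, so [stock] = 0.06430 x 20.05 = 1.29 M.

1.29 M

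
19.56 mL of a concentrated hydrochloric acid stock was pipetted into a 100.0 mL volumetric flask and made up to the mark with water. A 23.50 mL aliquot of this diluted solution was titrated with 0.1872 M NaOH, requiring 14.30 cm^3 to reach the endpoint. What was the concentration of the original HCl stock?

n(NaOH) = 0.1872 x 0.01430 = 0.002677 mol.
n(HCl) in the aliquot = 0.002677 mol.
[diluted HCl] = 0.002677 / 0.02350 = 0.1139 M.
Dilution factor = 100.0/19.56 = 5.112, so [stock] = 0.1139 x 5.112 = 0.582 M.

0.582 M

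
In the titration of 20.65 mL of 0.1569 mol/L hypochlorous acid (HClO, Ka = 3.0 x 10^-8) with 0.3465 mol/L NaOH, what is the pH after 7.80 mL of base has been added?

8.22

Initial n(HClO) = 0.1569 x 0.02065 = 0.003240 mol.
n(NaOH) added = 0.3465 x 0.007800 = 0.002703 mol, converting that many moles of HClO to ClO-.
Remaining n(HClO) = 0.0005373 mol; n(ClO-) = 0.002703 mol.
By Henderson-Hasselbalch, pH = pKa + log([A^-]/[HA]) = 7.52 + log(0.002703/0.0005373) = 7.52 + (+0.70) = 8.22.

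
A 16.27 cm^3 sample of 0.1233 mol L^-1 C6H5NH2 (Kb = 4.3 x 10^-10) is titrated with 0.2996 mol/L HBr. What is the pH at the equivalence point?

n(C6H5NH2) = 0.1233 x 0.01627 = 0.002006 mol; V(HBr) at equivalence = 0.002006/0.2996 = 0.006696 L.
At equivalence the base is fully converted to C6H5NH3+; total volume = 0.02297 L, so [C6H5NH3+] = 0.002006/0.02297 = 0.08735 M.
Ka(C6H5NH3+) = Kw/Kb = 1.0e-14 / 4.3 x 10^-10 = 2.33e-5.
[H^+] = sqrt(Ka x [C6H5NH3+]) = sqrt(2.33e-5 x 0.08735) = 0.00143 M.
pH = -log(0.00143) = 2.85.

2.85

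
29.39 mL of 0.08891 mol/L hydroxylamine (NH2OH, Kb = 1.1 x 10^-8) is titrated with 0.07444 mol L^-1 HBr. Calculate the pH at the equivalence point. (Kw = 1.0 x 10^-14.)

3.72

n(NH2OH) = 0.08891 x 0.02939 = 0.002613 mol; V(HBr) at equivalence = 0.002613/0.07444 = 0.03510 L.
At equivalence the base is fully converted to NH3OH+; total volume = 0.06449 L, so [NH3OH+] = 0.002613/0.06449 = 0.04052 M.
Ka(NH3OH+) = Kw/Kb = 1.0e-14 / 1.1 x 10^-8 = 9.09e-7.
[H^+] = sqrt(Ka x [NH3OH+]) = sqrt(9.09e-7 x 0.04052) = 0.000192 M.
pH = -log(0.000192) = 3.72.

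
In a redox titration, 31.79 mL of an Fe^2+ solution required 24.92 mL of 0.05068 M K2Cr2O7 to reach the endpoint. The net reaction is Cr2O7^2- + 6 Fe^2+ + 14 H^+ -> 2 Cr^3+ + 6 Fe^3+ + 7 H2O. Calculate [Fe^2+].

0.238 M

n(K2Cr2O7) = 0.05068 x 0.02492 = 0.001263 mol.
From the balanced equation, 1 mol K2Cr2O7 reacts with 6 mol Fe^2+, so n(Fe^2+) = 0.001263 x 6/1 = 0.007578 mol.
[Fe^2+] = 0.007578 / 0.03179 L = 0.238 M.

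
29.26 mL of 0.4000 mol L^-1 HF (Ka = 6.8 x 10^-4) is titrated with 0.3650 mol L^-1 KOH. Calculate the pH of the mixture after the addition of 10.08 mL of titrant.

Initial n(HF) = 0.4000 x 0.02926 = 0.01170 mol.
n(KOH) added = 0.3650 x 0.01008 = 0.003679 mol, converting that many moles of HF to F-.
Remaining n(HF) = 0.008025 mol; n(F-) = 0.003679 mol.
By Henderson-Hasselbalch, pH = pKa + log([A^-]/[HA]) = 3.17 + log(0.003679/0.008025) = 3.17 + (-0.34) = 2.83.

2.83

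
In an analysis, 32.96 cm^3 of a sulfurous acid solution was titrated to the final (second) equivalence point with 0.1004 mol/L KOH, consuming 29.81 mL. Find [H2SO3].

n(KOH) = 0.1004 x 0.02981 = 0.002993 mol.
At the final (second) equivalence point, 2 mol OH^- react per mol H2SO3, so n(H2SO3) = 0.002993 / 2 = 0.001496 mol.
[H2SO3] = 0.001496 / 0.03296 L = 0.0454 M.

0.0454 M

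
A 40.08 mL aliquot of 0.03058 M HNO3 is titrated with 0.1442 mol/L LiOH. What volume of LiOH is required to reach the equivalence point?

n(HNO3) = 0.03058 mol/L x 0.04008 L = 0.001226 mol.
At equivalence n(LiOH) = n(HNO3) = 0.001226 mol.
V(LiOH) = 0.001226 / 0.1442 = 0.008500 L = 8.50 mL.

8.50 mL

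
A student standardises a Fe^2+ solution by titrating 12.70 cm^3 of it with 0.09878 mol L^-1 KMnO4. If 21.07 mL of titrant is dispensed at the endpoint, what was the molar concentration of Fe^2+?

0.819 M

n(KMnO4) = 0.09878 x 0.02107 = 0.002081 mol.
From the balanced equation, 1 mol KMnO4 reacts with 5 mol Fe^2+, so n(Fe^2+) = 0.002081 x 5/1 = 0.01041 mol.
[Fe^2+] = 0.01041 / 0.01270 L = 0.819 M.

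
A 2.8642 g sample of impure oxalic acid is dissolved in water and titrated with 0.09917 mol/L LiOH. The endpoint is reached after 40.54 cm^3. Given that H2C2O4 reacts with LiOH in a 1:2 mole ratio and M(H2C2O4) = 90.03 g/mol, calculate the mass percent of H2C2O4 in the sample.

n(LiOH) = 0.09917 x 0.04054 = 0.004020 mol.
n(H2C2O4) = 0.004020 / 2 = 0.002010 mol.
mass of H2C2O4 = 0.002010 x 90.03 = 0.1810 g.
% purity = 0.1810 / 2.8642 x 100 = 6.32%.

6.32%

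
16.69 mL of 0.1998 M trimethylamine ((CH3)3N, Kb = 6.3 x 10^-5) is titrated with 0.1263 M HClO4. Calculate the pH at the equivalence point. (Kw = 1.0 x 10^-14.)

n((CH3)3N) = 0.1998 x 0.01669 = 0.003335 mol; V(HClO4) at equivalence = 0.003335/0.1263 = 0.02640 L.
At equivalence the base is fully converted to (CH3)3NH+; total volume = 0.04309 L, so [(CH3)3NH+] = 0.003335/0.04309 = 0.07738 M.
Ka((CH3)3NH+) = Kw/Kb = 1.0e-14 / 6.3 x 10^-5 = 1.59e-10.
[H^+] = sqrt(Ka x [(CH3)3NH+]) = sqrt(1.59e-10 x 0.07738) = 3.50e-6 M.
pH = -log(3.50e-6) = 5.46.

5.46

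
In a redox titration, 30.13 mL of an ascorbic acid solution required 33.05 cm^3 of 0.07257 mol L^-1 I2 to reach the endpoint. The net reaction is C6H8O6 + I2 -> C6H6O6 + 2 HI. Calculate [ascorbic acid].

n(I2) = 0.07257 x 0.03305 = 0.002398 mol.
From the balanced equation, 1 mol I2 reacts with 1 mol ascorbic acid, so n(ascorbic acid) = 0.002398 x 1/1 = 0.002398 mol.
[ascorbic acid] = 0.002398 / 0.03013 L = 0.0796 M.

0.0796 M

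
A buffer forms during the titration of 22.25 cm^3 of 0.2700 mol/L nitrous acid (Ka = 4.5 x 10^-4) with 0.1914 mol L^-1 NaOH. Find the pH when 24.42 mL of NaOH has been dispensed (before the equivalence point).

3.89

Initial n(HNO2) = 0.2700 x 0.02225 = 0.006008 mol.
n(NaOH) added = 0.1914 x 0.02442 = 0.004674 mol, converting that many moles of HNO2 to NO2-.
Remaining n(HNO2) = 0.001334 mol; n(NO2-) = 0.004674 mol.
By Henderson-Hasselbalch, pH = pKa + log([A^-]/[HA]) = 3.35 + log(0.004674/0.001334) = 3.35 + (+0.54) = 3.89.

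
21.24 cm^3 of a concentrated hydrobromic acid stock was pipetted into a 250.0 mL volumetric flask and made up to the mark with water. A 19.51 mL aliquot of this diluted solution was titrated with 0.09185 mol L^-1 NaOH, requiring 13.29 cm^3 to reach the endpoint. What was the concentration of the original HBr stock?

0.736 M

n(NaOH) = 0.09185 x 0.01329 = 0.001221 mol.
n(HBr) in the aliquot = 0.001221 mol.
[diluted HBr] = 0.001221 / 0.01951 = 0.06257 M.
Dilution factor = 250.0/21.24 = 11.77, so [stock] = 0.06257 x 11.77 = 0.736 M.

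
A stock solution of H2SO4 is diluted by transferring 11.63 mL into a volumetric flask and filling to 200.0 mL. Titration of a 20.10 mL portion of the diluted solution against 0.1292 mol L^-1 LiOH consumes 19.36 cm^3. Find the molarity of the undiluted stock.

1.07 M

n(LiOH) = 0.1292 x 0.01936 = 0.002501 mol.
n(H2SO4) in the aliquot = 0.002501 x 1/2 = 0.001251 mol.
[diluted H2SO4] = 0.001251 / 0.02010 = 0.06222 M.
Dilution factor = 200.0/11.63 = 17.20, so [stock] = 0.06222 x 17.20 = 1.07 M.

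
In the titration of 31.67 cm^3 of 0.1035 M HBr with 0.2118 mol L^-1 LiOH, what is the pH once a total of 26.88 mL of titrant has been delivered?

12.62

n(acid) = 0.1035 x 0.03167 = 0.003278 mol; n(LiOH) added = 0.2118 x 0.02688 = 0.005693 mol.
Base is in excess by 0.005693 - 0.003278 = 0.002415 mol in a total volume of 0.05855 L.
[OH^-] = 0.002415/0.05855 = 0.04125 M, so pOH = 1.38 and pH = 14.00 - 1.38 = 12.62.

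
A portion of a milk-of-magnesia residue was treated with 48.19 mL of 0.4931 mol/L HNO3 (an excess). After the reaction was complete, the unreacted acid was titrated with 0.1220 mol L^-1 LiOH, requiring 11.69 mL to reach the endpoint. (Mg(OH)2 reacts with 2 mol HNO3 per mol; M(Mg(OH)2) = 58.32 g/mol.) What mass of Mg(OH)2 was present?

0.651 g

Total n(HNO3) added = 0.4931 x 0.04819 = 0.02376 mol.
n(LiOH) used = 0.1220 x 0.01169 = 0.001426 mol, which equals the excess n(HNO3).
So n(HNO3) consumed by the sample = 0.02376 - 0.001426 = 0.02234 mol.
n(Mg(OH)2) = 0.02234 / 2 = 0.01117 mol.
mass = 0.01117 mol x 58.32 g/mol = 0.651 g.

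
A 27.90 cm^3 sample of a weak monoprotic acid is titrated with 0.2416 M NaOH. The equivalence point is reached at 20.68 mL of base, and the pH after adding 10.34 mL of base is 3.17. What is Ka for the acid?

10.34 mL is half of the equivalence volume, so this is the half-equivalence point where [HA] = [A^-].
At half-equivalence pH = pKa, so pKa = 3.17.
Ka = 10^(-3.17) = 6.8 x 10^-4.

6.8 x 10^-4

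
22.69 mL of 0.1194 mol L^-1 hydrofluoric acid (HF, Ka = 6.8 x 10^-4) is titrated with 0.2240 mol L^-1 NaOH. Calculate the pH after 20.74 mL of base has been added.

12.65

n(acid) = 0.1194 x 0.02269 = 0.002709 mol; n(NaOH) added = 0.2240 x 0.02074 = 0.004646 mol.
Base is in excess by 0.004646 - 0.002709 = 0.001937 mol in a total volume of 0.04343 L.
[OH^-] = 0.001937/0.04343 = 0.04459 M, so pOH = 1.35 and pH = 14.00 - 1.35 = 12.65.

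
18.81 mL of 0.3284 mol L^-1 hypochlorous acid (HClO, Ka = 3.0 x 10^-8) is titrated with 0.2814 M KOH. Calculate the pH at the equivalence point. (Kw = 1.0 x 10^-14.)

n(HClO) = 0.3284 x 0.01881 = 0.006177 mol; V(KOH) at equivalence = 0.006177/0.2814 = 0.02195 L.
At equivalence all the acid is converted to ClO-; total volume = 0.01881 + 0.02195 = 0.04076 L, so [ClO-] = 0.006177/0.04076 = 0.1515 M.
Kb = Kw/Ka = 1.0e-14 / 3.0 x 10^-8 = 3.33e-7.
[OH^-] = sqrt(Kb x [ClO-]) = sqrt(3.33e-7 x 0.1515) = 0.000225 M.
pOH = 3.65, so pH = 14.00 - 3.65 = 10.35.

10.35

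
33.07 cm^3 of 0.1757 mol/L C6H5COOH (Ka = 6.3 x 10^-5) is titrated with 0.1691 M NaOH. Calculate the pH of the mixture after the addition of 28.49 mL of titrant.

4.89

Initial n(C6H5COOH) = 0.1757 x 0.03307 = 0.005810 mol.
n(NaOH) added = 0.1691 x 0.02849 = 0.004818 mol, converting that many moles of C6H5COOH to C6H5COO-.
Remaining n(C6H5COOH) = 0.0009927 mol; n(C6H5COO-) = 0.004818 mol.
By Henderson-Hasselbalch, pH = pKa + log([A^-]/[HA]) = 4.20 + log(0.004818/0.0009927) = 4.20 + (+0.69) = 4.89.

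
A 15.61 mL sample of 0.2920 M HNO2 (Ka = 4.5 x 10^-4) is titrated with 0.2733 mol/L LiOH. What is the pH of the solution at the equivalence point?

8.25

n(HNO2) = 0.2920 x 0.01561 = 0.004558 mol; V(LiOH) at equivalence = 0.004558/0.2733 = 0.01668 L.
At equivalence all the acid is converted to NO2-; total volume = 0.01561 + 0.01668 = 0.03229 L, so [NO2-] = 0.004558/0.03229 = 0.1412 M.
Kb = Kw/Ka = 1.0e-14 / 4.5 x 10^-4 = 2.22e-11.
[OH^-] = sqrt(Kb x [NO2-]) = sqrt(2.22e-11 x 0.1412) = 1.77e-6 M.
pOH = 5.75, so pH = 14.00 - 5.75 = 8.25.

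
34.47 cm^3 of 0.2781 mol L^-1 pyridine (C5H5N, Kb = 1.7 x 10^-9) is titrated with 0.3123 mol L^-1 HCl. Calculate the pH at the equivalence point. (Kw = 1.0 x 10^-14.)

3.03

n(C5H5N) = 0.2781 x 0.03447 = 0.009586 mol; V(HCl) at equivalence = 0.009586/0.3123 = 0.03070 L.
At equivalence the base is fully converted to C5H5NH+; total volume = 0.06517 L, so [C5H5NH+] = 0.009586/0.06517 = 0.1471 M.
Ka(C5H5NH+) = Kw/Kb = 1.0e-14 / 1.7 x 10^-9 = 5.88e-6.
[H^+] = sqrt(Ka x [C5H5NH+]) = sqrt(5.88e-6 x 0.1471) = 0.000930 M.
pH = -log(0.000930) = 3.03.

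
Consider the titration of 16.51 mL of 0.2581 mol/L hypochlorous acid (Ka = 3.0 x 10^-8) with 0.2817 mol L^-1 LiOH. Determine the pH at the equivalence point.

10.33

n(HClO) = 0.2581 x 0.01651 = 0.004261 mol; V(LiOH) at equivalence = 0.004261/0.2817 = 0.01513 L.
At equivalence all the acid is converted to ClO-; total volume = 0.01651 + 0.01513 = 0.03164 L, so [ClO-] = 0.004261/0.03164 = 0.1347 M.
Kb = Kw/Ka = 1.0e-14 / 3.0 x 10^-8 = 3.33e-7.
[OH^-] = sqrt(Kb x [ClO-]) = sqrt(3.33e-7 x 0.1347) = 0.000212 M.
pOH = 3.67, so pH = 14.00 - 3.67 = 10.33.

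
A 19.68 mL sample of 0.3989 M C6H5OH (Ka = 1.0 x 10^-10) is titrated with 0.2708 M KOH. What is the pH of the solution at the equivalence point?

n(C6H5OH) = 0.3989 x 0.01968 = 0.007850 mol; V(KOH) at equivalence = 0.007850/0.2708 = 0.02899 L.
At equivalence all the acid is converted to C6H5O-; total volume = 0.01968 + 0.02899 = 0.04867 L, so [C6H5O-] = 0.007850/0.04867 = 0.1613 M.
Kb = Kw/Ka = 1.0e-14 / 1.0 x 10^-10 = 0.000100.
[OH^-] = sqrt(Kb x [C6H5O-]) = sqrt(0.000100 x 0.1613) = 0.00402 M.
pOH = 2.40, so pH = 14.00 - 2.40 = 11.60.

11.60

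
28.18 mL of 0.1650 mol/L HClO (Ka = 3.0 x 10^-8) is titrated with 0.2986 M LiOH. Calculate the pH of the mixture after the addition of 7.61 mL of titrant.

7.50

Initial n(HClO) = 0.1650 x 0.02818 = 0.004650 mol.
n(LiOH) added = 0.2986 x 0.007610 = 0.002272 mol, converting that many moles of HClO to ClO-.
Remaining n(HClO) = 0.002377 mol; n(ClO-) = 0.002272 mol.
By Henderson-Hasselbalch, pH = pKa + log([A^-]/[HA]) = 7.52 + log(0.002272/0.002377) = 7.52 + (-0.02) = 7.50.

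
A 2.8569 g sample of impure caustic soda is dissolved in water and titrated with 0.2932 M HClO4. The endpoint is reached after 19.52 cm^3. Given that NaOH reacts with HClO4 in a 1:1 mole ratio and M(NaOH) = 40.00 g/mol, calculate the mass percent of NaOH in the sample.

n(HClO4) = 0.2932 x 0.01952 = 0.005723 mol.
n(NaOH) = 0.005723 / 1 = 0.005723 mol.
mass of NaOH = 0.005723 x 40.00 = 0.2289 g.
% purity = 0.2289 / 2.8569 x 100 = 8.01%.

8.01%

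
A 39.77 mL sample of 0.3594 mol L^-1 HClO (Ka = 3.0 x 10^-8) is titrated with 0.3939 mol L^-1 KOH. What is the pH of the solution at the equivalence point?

n(HClO) = 0.3594 x 0.03977 = 0.01429 mol; V(KOH) at equivalence = 0.01429/0.3939 = 0.03629 L.
At equivalence all the acid is converted to ClO-; total volume = 0.03977 + 0.03629 = 0.07606 L, so [ClO-] = 0.01429/0.07606 = 0.1879 M.
Kb = Kw/Ka = 1.0e-14 / 3.0 x 10^-8 = 3.33e-7.
[OH^-] = sqrt(Kb x [ClO-]) = sqrt(3.33e-7 x 0.1879) = 0.000250 M.
pOH = 3.60, so pH = 14.00 - 3.60 = 10.40.

10.40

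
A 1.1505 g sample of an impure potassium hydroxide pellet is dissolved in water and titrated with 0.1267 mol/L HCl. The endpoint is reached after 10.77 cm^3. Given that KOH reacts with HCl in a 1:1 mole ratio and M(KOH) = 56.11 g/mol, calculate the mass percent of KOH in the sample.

n(HCl) = 0.1267 x 0.01077 = 0.001365 mol.
n(KOH) = 0.001365 / 1 = 0.001365 mol.
mass of KOH = 0.001365 x 56.11 = 0.07657 g.
% purity = 0.07657 / 1.1505 x 100 = 6.65%.

6.65%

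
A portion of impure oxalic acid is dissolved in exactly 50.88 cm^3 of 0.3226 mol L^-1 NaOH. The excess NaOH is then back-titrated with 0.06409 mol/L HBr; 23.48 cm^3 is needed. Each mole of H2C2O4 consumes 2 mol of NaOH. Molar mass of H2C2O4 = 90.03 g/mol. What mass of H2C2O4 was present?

Total n(NaOH) added = 0.3226 x 0.05088 = 0.01641 mol.
n(HBr) used = 0.06409 x 0.02348 = 0.001505 mol, which equals the excess n(NaOH).
So n(NaOH) consumed by the sample = 0.01641 - 0.001505 = 0.01491 mol.
n(H2C2O4) = 0.01491 / 2 = 0.007455 mol.
mass = 0.007455 mol x 90.03 g/mol = 0.671 g.

0.671 g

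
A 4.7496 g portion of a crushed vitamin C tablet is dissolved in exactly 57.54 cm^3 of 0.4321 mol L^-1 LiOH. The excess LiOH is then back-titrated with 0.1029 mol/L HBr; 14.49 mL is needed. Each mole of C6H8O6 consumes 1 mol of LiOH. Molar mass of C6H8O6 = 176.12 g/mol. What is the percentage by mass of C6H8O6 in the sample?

86.7%

Total n(LiOH) added = 0.4321 x 0.05754 = 0.02486 mol.
n(HBr) used = 0.1029 x 0.01449 = 0.001491 mol, which equals the excess n(LiOH).
So n(LiOH) consumed by the sample = 0.02486 - 0.001491 = 0.02337 mol.
n(C6H8O6) = 0.02337 / 1 = 0.02337 mol.
mass C6H8O6 = 0.02337 x 176.12 = 4.116 g, so %C6H8O6 = 4.116/4.7496 x 100 = 86.7%.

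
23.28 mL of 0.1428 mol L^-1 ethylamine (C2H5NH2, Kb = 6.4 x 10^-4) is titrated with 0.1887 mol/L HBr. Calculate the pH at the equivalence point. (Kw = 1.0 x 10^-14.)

5.95

n(C2H5NH2) = 0.1428 x 0.02328 = 0.003324 mol; V(HBr) at equivalence = 0.003324/0.1887 = 0.01762 L.
At equivalence the base is fully converted to C2H5NH3+; total volume = 0.04090 L, so [C2H5NH3+] = 0.003324/0.04090 = 0.08129 M.
Ka(C2H5NH3+) = Kw/Kb = 1.0e-14 / 6.4 x 10^-4 = 1.56e-11.
[H^+] = sqrt(Ka x [C2H5NH3+]) = sqrt(1.56e-11 x 0.08129) = 1.13e-6 M.
pH = -log(1.13e-6) = 5.95.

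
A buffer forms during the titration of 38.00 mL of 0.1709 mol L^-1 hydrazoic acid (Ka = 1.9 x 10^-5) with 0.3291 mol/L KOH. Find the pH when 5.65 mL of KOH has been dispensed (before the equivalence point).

4.32

Initial n(HN3) = 0.1709 x 0.03800 = 0.006494 mol.
n(KOH) added = 0.3291 x 0.005650 = 0.001859 mol, converting that many moles of HN3 to N3-.
Remaining n(HN3) = 0.004635 mol; n(N3-) = 0.001859 mol.
By Henderson-Hasselbalch, pH = pKa + log([A^-]/[HA]) = 4.72 + log(0.001859/0.004635) = 4.72 + (-0.40) = 4.32.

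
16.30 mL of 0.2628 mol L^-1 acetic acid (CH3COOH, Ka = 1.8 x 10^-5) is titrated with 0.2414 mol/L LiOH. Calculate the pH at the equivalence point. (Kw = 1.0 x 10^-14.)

8.92

n(CH3COOH) = 0.2628 x 0.01630 = 0.004284 mol; V(LiOH) at equivalence = 0.004284/0.2414 = 0.01774 L.
At equivalence all the acid is converted to CH3COO-; total volume = 0.01630 + 0.01774 = 0.03404 L, so [CH3COO-] = 0.004284/0.03404 = 0.1258 M.
Kb = Kw/Ka = 1.0e-14 / 1.8 x 10^-5 = 5.56e-10.
[OH^-] = sqrt(Kb x [CH3COO-]) = sqrt(5.56e-10 x 0.1258) = 8.36e-6 M.
pOH = 5.08, so pH = 14.00 - 5.08 = 8.92.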